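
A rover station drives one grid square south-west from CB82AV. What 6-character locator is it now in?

CB72xu

Longitude subsquare a = 0; −1 → -1, wraps to 23 = x, carry into square.
Longitude square 8; −1 → 7.
Latitude subsquare v = 21; −1 → 20 = u.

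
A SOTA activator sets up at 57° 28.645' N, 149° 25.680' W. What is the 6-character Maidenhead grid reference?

BO57gl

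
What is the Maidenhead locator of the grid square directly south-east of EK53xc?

EK63ab

Longitude subsquare x = 23; +1 → 24, wraps to 0 = a, carry into square.
Longitude square 5; +1 → 6.
Latitude subsquare c = 2; −1 → 1 = b.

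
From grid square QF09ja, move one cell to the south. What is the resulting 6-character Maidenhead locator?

Latitude subsquare a = 0; −1 → -1, wraps to 23 = x, carry into square.
Latitude square 9; −1 → 8.
The longitude characters are unchanged.

QF08jx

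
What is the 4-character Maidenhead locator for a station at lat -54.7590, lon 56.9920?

LD85

Shift to the Maidenhead origin (180°W, 90°S): lon 236.99, lat 35.24.
Field: lon ⌊236.99/20⌋ = 11 → L; lat ⌊35.24/10⌋ = 3 → D.
Square: lon ⌊16.99/2⌋ = 8; lat ⌊5.24/1⌋ = 5.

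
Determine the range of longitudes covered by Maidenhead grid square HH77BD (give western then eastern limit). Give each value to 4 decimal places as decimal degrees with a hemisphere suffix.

Field H=7, H=7: +7·20° lon, +7·10° lat → SW at lon -40°, lat -20°.
Square 7, 7: +7·2° lon, +7·1° lat → SW at lon -26°, lat -13°.
Subsquare b=1, d=3: +1·0.0833333° lon, +3·0.0416667° lat → SW at lon -25.9167°, lat -12.875°.
Cell spans 0.0833333° lon × 0.0416667° lat.
west 25.9167° W, east 25.8333° W.

25.9167° W, 25.8333° W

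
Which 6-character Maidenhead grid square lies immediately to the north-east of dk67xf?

DK77ag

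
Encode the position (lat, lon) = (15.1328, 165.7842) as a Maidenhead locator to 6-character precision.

RK25vd

Offset from 180°W / 90°S: lon 345.7842°, lat 105.1328°.
Field (20°×10°, letters A–R): 345.7842/20 → 17 → R, 105.1328/10 → 10 → K; chars RK.
Square (2°×1°, digits 0–9): 5.7842/2 → 2, 5.1328/1 → 5; chars 25.
Subsquare (5′×2.5′, letters a–x): 1.7842/0.0833333 → 21 → v, 0.1328/0.0416667 → 3 → d; chars vd.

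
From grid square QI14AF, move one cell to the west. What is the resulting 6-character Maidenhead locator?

QI04xf

Longitude subsquare a = 0; −1 → -1, wraps to 23 = x, carry into square.
Longitude square 1; −1 → 0.
The latitude characters are unchanged.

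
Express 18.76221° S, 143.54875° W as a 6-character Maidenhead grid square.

Offset from 180°W / 90°S: lon 36.4512°, lat 71.2378°.
Field: lon ⌊36.4512/20⌋ = 1 → B; lat ⌊71.2378/10⌋ = 7 → H.
Square: lon ⌊16.4512/2⌋ = 8; lat ⌊1.2378/1⌋ = 1.
Subsquare: lon ⌊0.4512/0.0833333⌋ = 5 → f; lat ⌊0.2378/0.0416667⌋ = 5 → f.

BH81ff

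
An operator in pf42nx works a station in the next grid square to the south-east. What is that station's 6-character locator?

Longitude subsquare n = 13; +1 → 14 = o.
Latitude subsquare x = 23; −1 → 22 = w.

PF42ow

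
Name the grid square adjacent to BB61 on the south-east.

Longitude square 6; +1 → 7.
Latitude square 1; −1 → 0.

BB70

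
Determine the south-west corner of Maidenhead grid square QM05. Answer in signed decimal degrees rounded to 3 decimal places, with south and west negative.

Field Q=16, M=12: +16·20° lon, +12·10° lat → SW at lon 140°, lat 30°.
Square 0, 5: +0·2° lon, +5·1° lat → SW at lon 140°, lat 35°.
latitude 35.000, longitude 140.000.

35.000, 140.000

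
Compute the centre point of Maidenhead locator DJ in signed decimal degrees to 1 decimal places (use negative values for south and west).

5.0, -110.0

Field D=3, J=9: +3·20° lon, +9·10° lat → SW at lon -120°, lat 0°.
Cell spans 20° lon × 10° lat. Centre is SW corner plus half of each.
latitude 5.0, longitude -110.0.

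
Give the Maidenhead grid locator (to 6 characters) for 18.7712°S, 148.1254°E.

Add 180° to longitude and 90° to latitude: 328.1254, 71.2288.
Field: 328.1254/20 → 16 → Q, 71.2288/10 → 7 → H; chars QH.
Square: 8.1254/2 → 4, 1.2288/1 → 1; chars 41.
Subsquare: 0.1254/0.0833333 → 1 → b, 0.2288/0.0416667 → 5 → f; chars bf.

QH41bf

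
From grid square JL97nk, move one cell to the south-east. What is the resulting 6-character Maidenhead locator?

JL97oj

Longitude subsquare n = 13; +1 → 14 = o.
Latitude subsquare k = 10; −1 → 9 = j.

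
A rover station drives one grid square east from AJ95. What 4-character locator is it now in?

BJ05

Longitude square 9; +1 → 10, wraps to 0, carry into field.
Longitude field A = 0; +1 → 1 = B.
The latitude characters are unchanged.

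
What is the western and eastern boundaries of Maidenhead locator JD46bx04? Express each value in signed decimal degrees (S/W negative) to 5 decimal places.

8.08333, 8.09167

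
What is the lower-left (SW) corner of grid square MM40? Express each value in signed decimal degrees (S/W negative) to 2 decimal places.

30.00, 68.00

Field M=12, M=12: +12·20° lon, +12·10° lat → SW at lon 60°, lat 30°.
Square 4, 0: +4·2° lon, +0·1° lat → SW at lon 68°, lat 30°.
latitude 30.00, longitude 68.00.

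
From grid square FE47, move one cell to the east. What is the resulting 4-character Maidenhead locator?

FE57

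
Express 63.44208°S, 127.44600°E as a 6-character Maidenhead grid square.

PC36rn

Add 180° to longitude and 90° to latitude: 307.4460, 26.5579.
Field (20°×10°, letters A–R): lon ⌊307.4460/20⌋ = 15 → P; lat ⌊26.5579/10⌋ = 2 → C.
Square (2°×1°, digits 0–9): lon ⌊7.4460/2⌋ = 3; lat ⌊6.5579/1⌋ = 6.
Subsquare (5′×2.5′, letters a–x): lon ⌊1.4460/0.0833333⌋ = 17 → r; lat ⌊0.5579/0.0416667⌋ = 13 → n.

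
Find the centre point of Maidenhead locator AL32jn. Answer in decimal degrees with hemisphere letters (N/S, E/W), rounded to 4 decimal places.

Field A=0, L=11: +0·20° lon, +11·10° lat → SW at lon -180°, lat 20°.
Square 3, 2: +3·2° lon, +2·1° lat → SW at lon -174°, lat 22°.
Subsquare j=9, n=13: +9·0.0833333° lon, +13·0.0416667° lat → SW at lon -173.25°, lat 22.5417°.
Cell spans 0.0833333° lon × 0.0416667° lat. Centre is SW corner plus half of each.
latitude 22.5625° N, longitude 173.2083° W.

22.5625° N, 173.2083° W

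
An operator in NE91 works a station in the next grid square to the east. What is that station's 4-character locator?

Longitude square 9; +1 → 10, wraps to 0, carry into field.
Longitude field N = 13; +1 → 14 = O.
The latitude characters are unchanged.

OE01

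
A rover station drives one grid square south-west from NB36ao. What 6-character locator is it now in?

NB26xn

Longitude subsquare a = 0; −1 → -1, wraps to 23 = x, carry into square.
Longitude square 3; −1 → 2.
Latitude subsquare o = 14; −1 → 13 = n.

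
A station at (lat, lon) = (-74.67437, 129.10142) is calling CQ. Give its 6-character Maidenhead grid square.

Shift to the Maidenhead origin (180°W, 90°S): lon 309.1014, lat 15.3256.
Field: 309.1014/20 → 15 → P, 15.3256/10 → 1 → B; chars PB.
Square: 9.1014/2 → 4, 5.3256/1 → 5; chars 45.
Subsquare: 1.1014/0.0833333 → 13 → n, 0.3256/0.0416667 → 7 → h; chars nh.

PB45nh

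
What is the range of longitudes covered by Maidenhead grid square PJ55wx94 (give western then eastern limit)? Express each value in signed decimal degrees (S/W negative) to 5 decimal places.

131.90833, 131.91667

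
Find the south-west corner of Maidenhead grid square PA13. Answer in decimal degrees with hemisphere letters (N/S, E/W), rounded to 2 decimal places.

87.00° S, 122.00° E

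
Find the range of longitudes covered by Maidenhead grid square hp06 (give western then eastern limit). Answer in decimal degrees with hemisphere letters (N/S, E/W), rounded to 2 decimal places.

40.00° W, 38.00° W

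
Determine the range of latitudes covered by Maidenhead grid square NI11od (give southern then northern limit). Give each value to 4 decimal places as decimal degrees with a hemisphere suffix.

8.8750° S, 8.8333° S

Field N=13, I=8: +13·20° lon, +8·10° lat → SW at lon 80°, lat -10°.
Square 1, 1: +1·2° lon, +1·1° lat → SW at lon 82°, lat -9°.
Subsquare o=14, d=3: +14·0.0833333° lon, +3·0.0416667° lat → SW at lon 83.1667°, lat -8.875°.
Cell spans 0.0833333° lon × 0.0416667° lat.
south 8.8750° S, north 8.8333° S.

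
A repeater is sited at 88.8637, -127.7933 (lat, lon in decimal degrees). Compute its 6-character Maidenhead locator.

CR68cu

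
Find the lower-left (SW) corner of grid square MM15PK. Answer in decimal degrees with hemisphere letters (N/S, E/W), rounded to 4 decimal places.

Field M=12, M=12: +12·20° lon, +12·10° lat → SW at lon 60°, lat 30°.
Square 1, 5: +1·2° lon, +5·1° lat → SW at lon 62°, lat 35°.
Subsquare p=15, k=10: +15·0.0833333° lon, +10·0.0416667° lat → SW at lon 63.25°, lat 35.4167°.
latitude 35.4167° N, longitude 63.2500° E.

35.4167° N, 63.2500° E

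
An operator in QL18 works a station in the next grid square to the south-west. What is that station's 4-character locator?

QL07

Longitude square 1; −1 → 0.
Latitude square 8; −1 → 7.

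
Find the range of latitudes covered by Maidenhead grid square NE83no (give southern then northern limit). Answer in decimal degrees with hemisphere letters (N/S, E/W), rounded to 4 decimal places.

46.4167° S, 46.3750° S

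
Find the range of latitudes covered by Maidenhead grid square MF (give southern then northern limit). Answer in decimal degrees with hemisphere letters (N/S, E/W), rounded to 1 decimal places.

40.0° S, 30.0° S

Field M=12, F=5: +12·20° lon, +5·10° lat → SW at lon 60°, lat -40°.
Cell spans 20° lon × 10° lat.
south 40.0° S, north 30.0° S.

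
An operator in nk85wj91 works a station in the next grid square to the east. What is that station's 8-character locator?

Longitude extended square 9; +1 → 10, wraps to 0, carry into subsquare.
Longitude subsquare w = 22; +1 → 23 = x.
The latitude characters are unchanged.

NK85xj01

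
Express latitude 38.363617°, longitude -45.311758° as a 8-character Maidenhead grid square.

Shift to the Maidenhead origin (180°W, 90°S): lon 134.68824, lat 128.36362.
Field: 134.68824/20 → 6 → G, 128.36362/10 → 12 → M; chars GM.
Square: 14.68824/2 → 7, 8.36362/1 → 8; chars 78.
Subsquare: 0.68824/0.0833333 → 8 → i, 0.36362/0.0416667 → 8 → i; chars ii.
Extended square: 0.02158/0.00833333 → 2, 0.03028/0.00416667 → 7; chars 27.

GM78ii27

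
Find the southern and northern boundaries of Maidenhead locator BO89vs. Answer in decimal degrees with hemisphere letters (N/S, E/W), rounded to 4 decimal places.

59.7500° N, 59.7917° N

Field B=1, O=14: +1·20° lon, +14·10° lat → SW at lon -160°, lat 50°.
Square 8, 9: +8·2° lon, +9·1° lat → SW at lon -144°, lat 59°.
Subsquare v=21, s=18: +21·0.0833333° lon, +18·0.0416667° lat → SW at lon -142.25°, lat 59.75°.
Cell spans 0.0833333° lon × 0.0416667° lat.
south 59.7500° N, north 59.7917° N.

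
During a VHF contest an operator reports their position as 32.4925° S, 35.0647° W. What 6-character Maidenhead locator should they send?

HF27lm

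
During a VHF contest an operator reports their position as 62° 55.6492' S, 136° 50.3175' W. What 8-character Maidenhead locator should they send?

CC17nb97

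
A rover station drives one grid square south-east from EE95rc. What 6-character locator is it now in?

EE95sb

Longitude subsquare r = 17; +1 → 18 = s.
Latitude subsquare c = 2; −1 → 1 = b.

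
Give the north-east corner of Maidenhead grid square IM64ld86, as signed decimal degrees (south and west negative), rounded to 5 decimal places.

Field I=8, M=12: +8·20° lon, +12·10° lat → SW at lon -20°, lat 30°.
Square 6, 4: +6·2° lon, +4·1° lat → SW at lon -8°, lat 34°.
Subsquare l=11, d=3: +11·0.0833333° lon, +3·0.0416667° lat → SW at lon -7.08333°, lat 34.125°.
Extended square 8, 6: +8·0.00833333° lon, +6·0.00416667° lat → SW at lon -7.01667°, lat 34.15°.
Cell spans 0.00833333° lon × 0.00416667° lat. NE corner is SW corner plus one full cell.
latitude 34.15417, longitude -7.00833.

34.15417, -7.00833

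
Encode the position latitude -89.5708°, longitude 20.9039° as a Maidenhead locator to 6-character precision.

KA00kk

Add 180° to longitude and 90° to latitude: 200.9039, 0.4292.
Field: 200.9039/20 → 10 → K, 0.4292/10 → 0 → A; chars KA.
Square: 0.9039/2 → 0, 0.4292/1 → 0; chars 00.
Subsquare: 0.9039/0.0833333 → 10 → k, 0.4292/0.0416667 → 10 → k; chars kk.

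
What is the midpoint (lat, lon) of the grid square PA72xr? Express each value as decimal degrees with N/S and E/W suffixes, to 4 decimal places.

Field P=15, A=0: +15·20° lon, +0·10° lat → SW at lon 120°, lat -90°.
Square 7, 2: +7·2° lon, +2·1° lat → SW at lon 134°, lat -88°.
Subsquare x=23, r=17: +23·0.0833333° lon, +17·0.0416667° lat → SW at lon 135.917°, lat -87.2917°.
Cell spans 0.0833333° lon × 0.0416667° lat. Centre is SW corner plus half of each.
latitude 87.2708° S, longitude 135.9583° E.

87.2708° S, 135.9583° E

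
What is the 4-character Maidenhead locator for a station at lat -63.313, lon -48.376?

Add 180° to longitude and 90° to latitude: 131.62, 26.69.
Field (20°×10°, letters A–R): 131.62/20 → 6 → G, 26.69/10 → 2 → C; chars GC.
Square (2°×1°, digits 0–9): 11.62/2 → 5, 6.69/1 → 6; chars 56.

GC56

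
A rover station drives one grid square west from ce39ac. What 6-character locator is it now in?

Longitude subsquare a = 0; −1 → -1, wraps to 23 = x, carry into square.
Longitude square 3; −1 → 2.
The latitude characters are unchanged.

CE29xc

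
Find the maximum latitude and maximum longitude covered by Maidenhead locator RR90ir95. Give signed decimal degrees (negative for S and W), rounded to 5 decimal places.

80.73333, 178.75000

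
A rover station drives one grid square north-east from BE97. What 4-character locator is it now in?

CE08

Longitude square 9; +1 → 10, wraps to 0, carry into field.
Longitude field B = 1; +1 → 2 = C.
Latitude square 7; +1 → 8.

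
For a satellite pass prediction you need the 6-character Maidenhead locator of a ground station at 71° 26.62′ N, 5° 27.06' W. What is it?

Shift to the Maidenhead origin (180°W, 90°S): lon 174.5490, lat 161.4437.
Field: 174.5490/20 → 8 → I, 161.4437/10 → 16 → Q; chars IQ.
Square: 14.5490/2 → 7, 1.4437/1 → 1; chars 71.
Subsquare: 0.5490/0.0833333 → 6 → g, 0.4437/0.0416667 → 10 → k; chars gk.

IQ71gk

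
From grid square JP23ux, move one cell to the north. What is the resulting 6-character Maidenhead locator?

Latitude subsquare x = 23; +1 → 24, wraps to 0 = a, carry into square.
Latitude square 3; +1 → 4.
The longitude characters are unchanged.

JP24ua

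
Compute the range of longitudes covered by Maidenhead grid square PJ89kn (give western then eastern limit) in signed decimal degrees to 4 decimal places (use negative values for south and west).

136.8333, 136.9167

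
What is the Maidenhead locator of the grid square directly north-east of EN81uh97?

EN81vh08

Longitude extended square 9; +1 → 10, wraps to 0, carry into subsquare.
Longitude subsquare u = 20; +1 → 21 = v.
Latitude extended square 7; +1 → 8.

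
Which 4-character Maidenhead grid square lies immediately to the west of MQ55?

Longitude square 5; −1 → 4.
The latitude characters are unchanged.

MQ45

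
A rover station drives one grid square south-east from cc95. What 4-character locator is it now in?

DC04

Longitude square 9; +1 → 10, wraps to 0, carry into field.
Longitude field C = 2; +1 → 3 = D.
Latitude square 5; −1 → 4.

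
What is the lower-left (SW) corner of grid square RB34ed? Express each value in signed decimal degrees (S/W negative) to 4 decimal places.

-75.8750, 166.3333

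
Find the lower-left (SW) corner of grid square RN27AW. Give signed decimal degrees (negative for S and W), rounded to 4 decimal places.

Field R=17, N=13: +17·20° lon, +13·10° lat → SW at lon 160°, lat 40°.
Square 2, 7: +2·2° lon, +7·1° lat → SW at lon 164°, lat 47°.
Subsquare a=0, w=22: +0·0.0833333° lon, +22·0.0416667° lat → SW at lon 164°, lat 47.9167°.
latitude 47.9167, longitude 164.0000.

47.9167, 164.0000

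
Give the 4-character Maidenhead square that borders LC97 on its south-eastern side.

MC06

Longitude square 9; +1 → 10, wraps to 0, carry into field.
Longitude field L = 11; +1 → 12 = M.
Latitude square 7; −1 → 6.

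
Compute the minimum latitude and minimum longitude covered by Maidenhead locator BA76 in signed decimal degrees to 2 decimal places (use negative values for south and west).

-84.00, -146.00

Field B=1, A=0: +1·20° lon, +0·10° lat → SW at lon -160°, lat -90°.
Square 7, 6: +7·2° lon, +6·1° lat → SW at lon -146°, lat -84°.
latitude -84.00, longitude -146.00.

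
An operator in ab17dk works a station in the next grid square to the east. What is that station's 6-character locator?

Longitude subsquare d = 3; +1 → 4 = e.
The latitude characters are unchanged.

AB17ek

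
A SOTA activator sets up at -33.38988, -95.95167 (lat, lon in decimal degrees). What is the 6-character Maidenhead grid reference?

EF26ao

Add 180° to longitude and 90° to latitude: 84.0483, 56.6101.
Field: 84.0483/20 → 4 → E, 56.6101/10 → 5 → F; chars EF.
Square: 4.0483/2 → 2, 6.6101/1 → 6; chars 26.
Subsquare: 0.0483/0.0833333 → 0 → a, 0.6101/0.0416667 → 14 → o; chars ao.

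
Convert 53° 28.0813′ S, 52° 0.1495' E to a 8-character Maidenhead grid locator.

LD66am07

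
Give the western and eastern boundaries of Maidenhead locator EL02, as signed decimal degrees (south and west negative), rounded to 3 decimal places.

-100.000, -98.000

Field E=4, L=11: +4·20° lon, +11·10° lat → SW at lon -100°, lat 20°.
Square 0, 2: +0·2° lon, +2·1° lat → SW at lon -100°, lat 22°.
Cell spans 2° lon × 1° lat.
west -100.000, east -98.000.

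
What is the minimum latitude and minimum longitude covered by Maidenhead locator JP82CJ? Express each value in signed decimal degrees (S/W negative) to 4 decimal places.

62.3750, 16.1667

Field J=9, P=15: +9·20° lon, +15·10° lat → SW at lon 0°, lat 60°.
Square 8, 2: +8·2° lon, +2·1° lat → SW at lon 16°, lat 62°.
Subsquare c=2, j=9: +2·0.0833333° lon, +9·0.0416667° lat → SW at lon 16.1667°, lat 62.375°.
latitude 62.3750, longitude 16.1667.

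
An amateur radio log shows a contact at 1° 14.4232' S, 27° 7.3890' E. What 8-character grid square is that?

Shift to the Maidenhead origin (180°W, 90°S): lon 207.12315, lat 88.75961.
Field: lon ⌊207.12315/20⌋ = 10 → K; lat ⌊88.75961/10⌋ = 8 → I.
Square: lon ⌊7.12315/2⌋ = 3; lat ⌊8.75961/1⌋ = 8.
Subsquare: lon ⌊1.12315/0.0833333⌋ = 13 → n; lat ⌊0.75961/0.0416667⌋ = 18 → s.
Extended square: lon ⌊0.03982/0.00833333⌋ = 4; lat ⌊0.00961/0.00416667⌋ = 2.

KI38ns42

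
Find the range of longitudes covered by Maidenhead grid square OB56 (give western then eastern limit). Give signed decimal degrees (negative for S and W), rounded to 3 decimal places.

110.000, 112.000

Field O=14, B=1: +14·20° lon, +1·10° lat → SW at lon 100°, lat -80°.
Square 5, 6: +5·2° lon, +6·1° lat → SW at lon 110°, lat -74°.
Cell spans 2° lon × 1° lat.
west 110.000, east 112.000.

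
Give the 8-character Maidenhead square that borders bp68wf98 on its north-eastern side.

BP68xf09

Longitude extended square 9; +1 → 10, wraps to 0, carry into subsquare.
Longitude subsquare w = 22; +1 → 23 = x.
Latitude extended square 8; +1 → 9.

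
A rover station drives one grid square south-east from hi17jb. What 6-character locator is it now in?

HI17ka

Longitude subsquare j = 9; +1 → 10 = k.
Latitude subsquare b = 1; −1 → 0 = a.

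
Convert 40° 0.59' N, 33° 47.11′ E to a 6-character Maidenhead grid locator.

Add 180° to longitude and 90° to latitude: 213.7852, 130.0098.
Field: 213.7852/20 → 10 → K, 130.0098/10 → 13 → N; chars KN.
Square: 13.7852/2 → 6, 0.0098/1 → 0; chars 60.
Subsquare: 1.7852/0.0833333 → 21 → v, 0.0098/0.0416667 → 0 → a; chars va.

KN60va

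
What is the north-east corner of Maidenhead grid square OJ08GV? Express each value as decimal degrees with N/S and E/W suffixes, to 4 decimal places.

8.9167° N, 100.5833° E

Field O=14, J=9: +14·20° lon, +9·10° lat → SW at lon 100°, lat 0°.
Square 0, 8: +0·2° lon, +8·1° lat → SW at lon 100°, lat 8°.
Subsquare g=6, v=21: +6·0.0833333° lon, +21·0.0416667° lat → SW at lon 100.5°, lat 8.875°.
Cell spans 0.0833333° lon × 0.0416667° lat. NE corner is SW corner plus one full cell.
latitude 8.9167° N, longitude 100.5833° E.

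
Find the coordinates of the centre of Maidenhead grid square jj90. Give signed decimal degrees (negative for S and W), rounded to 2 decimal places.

0.50, 19.00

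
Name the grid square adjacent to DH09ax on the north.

Latitude subsquare x = 23; +1 → 24, wraps to 0 = a, carry into square.
Latitude square 9; +1 → 10, wraps to 0, carry into field.
Latitude field H = 7; +1 → 8 = I.
The longitude characters are unchanged.

DI00aa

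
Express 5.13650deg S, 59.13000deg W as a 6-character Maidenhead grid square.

GI04ku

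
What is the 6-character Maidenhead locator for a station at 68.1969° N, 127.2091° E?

PP38oe

Shift to the Maidenhead origin (180°W, 90°S): lon 307.2091, lat 158.1969.
Field: lon ⌊307.2091/20⌋ = 15 → P; lat ⌊158.1969/10⌋ = 15 → P.
Square: lon ⌊7.2091/2⌋ = 3; lat ⌊8.1969/1⌋ = 8.
Subsquare: lon ⌊1.2091/0.0833333⌋ = 14 → o; lat ⌊0.1969/0.0416667⌋ = 4 → e.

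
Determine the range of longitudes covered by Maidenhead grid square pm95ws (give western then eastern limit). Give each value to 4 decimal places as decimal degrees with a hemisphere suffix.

139.8333° E, 139.9167° E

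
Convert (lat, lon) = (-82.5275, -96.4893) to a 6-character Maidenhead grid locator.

EA17sl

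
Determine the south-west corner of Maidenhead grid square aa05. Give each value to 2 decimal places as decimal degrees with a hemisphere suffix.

Field A=0, A=0: +0·20° lon, +0·10° lat → SW at lon -180°, lat -90°.
Square 0, 5: +0·2° lon, +5·1° lat → SW at lon -180°, lat -85°.
latitude 85.00° S, longitude 180.00° W.

85.00° S, 180.00° W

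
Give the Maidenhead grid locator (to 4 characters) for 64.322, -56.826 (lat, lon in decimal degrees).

Shift to the Maidenhead origin (180°W, 90°S): lon 123.17, lat 154.32.
Field: lon ⌊123.17/20⌋ = 6 → G; lat ⌊154.32/10⌋ = 15 → P.
Square: lon ⌊3.17/2⌋ = 1; lat ⌊4.32/1⌋ = 4.

GP14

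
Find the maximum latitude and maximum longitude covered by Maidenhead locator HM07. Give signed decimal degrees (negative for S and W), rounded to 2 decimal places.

38.00, -38.00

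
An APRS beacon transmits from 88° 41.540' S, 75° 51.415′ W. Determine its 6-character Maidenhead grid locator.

FA21bh

Shift to the Maidenhead origin (180°W, 90°S): lon 104.1431, lat 1.3077.
Field: 104.1431/20 → 5 → F, 1.3077/10 → 0 → A; chars FA.
Square: 4.1431/2 → 2, 1.3077/1 → 1; chars 21.
Subsquare: 0.1431/0.0833333 → 1 → b, 0.3077/0.0416667 → 7 → h; chars bh.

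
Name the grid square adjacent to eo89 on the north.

Latitude square 9; +1 → 10, wraps to 0, carry into field.
Latitude field O = 14; +1 → 15 = P.
The longitude characters are unchanged.

EP80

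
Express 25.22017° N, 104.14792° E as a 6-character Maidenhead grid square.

OL25bf

Add 180° to longitude and 90° to latitude: 284.1479, 115.2202.
Field: lon ⌊284.1479/20⌋ = 14 → O; lat ⌊115.2202/10⌋ = 11 → L.
Square: lon ⌊4.1479/2⌋ = 2; lat ⌊5.2202/1⌋ = 5.
Subsquare: lon ⌊0.1479/0.0833333⌋ = 1 → b; lat ⌊0.2202/0.0416667⌋ = 5 → f.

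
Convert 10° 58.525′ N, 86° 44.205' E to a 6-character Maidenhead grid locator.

Shift to the Maidenhead origin (180°W, 90°S): lon 266.7368, lat 100.9754.
Field: lon ⌊266.7368/20⌋ = 13 → N; lat ⌊100.9754/10⌋ = 10 → K.
Square: lon ⌊6.7368/2⌋ = 3; lat ⌊0.9754/1⌋ = 0.
Subsquare: lon ⌊0.7368/0.0833333⌋ = 8 → i; lat ⌊0.9754/0.0416667⌋ = 23 → x.

NK30ix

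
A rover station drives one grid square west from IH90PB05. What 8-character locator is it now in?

Longitude extended square 0; −1 → -1, wraps to 9, carry into subsquare.
Longitude subsquare p = 15; −1 → 14 = o.
The latitude characters are unchanged.

IH90ob95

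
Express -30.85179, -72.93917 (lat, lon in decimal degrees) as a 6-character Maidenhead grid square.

Shift to the Maidenhead origin (180°W, 90°S): lon 107.0608, lat 59.1482.
Field (20°×10°, letters A–R): 107.0608/20 → 5 → F, 59.1482/10 → 5 → F; chars FF.
Square (2°×1°, digits 0–9): 7.0608/2 → 3, 9.1482/1 → 9; chars 39.
Subsquare (5′×2.5′, letters a–x): 1.0608/0.0833333 → 12 → m, 0.1482/0.0416667 → 3 → d; chars md.

FF39md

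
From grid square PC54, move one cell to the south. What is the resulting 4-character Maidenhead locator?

Latitude square 4; −1 → 3.
The longitude characters are unchanged.

PC53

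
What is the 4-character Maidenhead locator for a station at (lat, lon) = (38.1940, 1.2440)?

JM08

Offset from 180°W / 90°S: lon 181.24°, lat 128.19°.
Field: lon ⌊181.24/20⌋ = 9 → J; lat ⌊128.19/10⌋ = 12 → M.
Square: lon ⌊1.24/2⌋ = 0; lat ⌊8.19/1⌋ = 8.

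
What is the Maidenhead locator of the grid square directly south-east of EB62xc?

EB72ab

Longitude subsquare x = 23; +1 → 24, wraps to 0 = a, carry into square.
Longitude square 6; +1 → 7.
Latitude subsquare c = 2; −1 → 1 = b.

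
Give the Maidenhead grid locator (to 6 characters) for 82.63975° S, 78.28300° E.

Offset from 180°W / 90°S: lon 258.2830°, lat 7.3602°.
Field: 258.2830/20 → 12 → M, 7.3602/10 → 0 → A; chars MA.
Square: 18.2830/2 → 9, 7.3602/1 → 7; chars 97.
Subsquare: 0.2830/0.0833333 → 3 → d, 0.3602/0.0416667 → 8 → i; chars di.

MA97di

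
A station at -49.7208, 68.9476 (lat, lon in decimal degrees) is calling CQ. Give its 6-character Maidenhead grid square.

ME40lg

Offset from 180°W / 90°S: lon 248.9476°, lat 40.2792°.
Field: lon ⌊248.9476/20⌋ = 12 → M; lat ⌊40.2792/10⌋ = 4 → E.
Square: lon ⌊8.9476/2⌋ = 4; lat ⌊0.2792/1⌋ = 0.
Subsquare: lon ⌊0.9476/0.0833333⌋ = 11 → l; lat ⌊0.2792/0.0416667⌋ = 6 → g.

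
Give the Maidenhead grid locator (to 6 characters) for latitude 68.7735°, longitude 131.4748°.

Offset from 180°W / 90°S: lon 311.4748°, lat 158.7735°.
Field: lon ⌊311.4748/20⌋ = 15 → P; lat ⌊158.7735/10⌋ = 15 → P.
Square: lon ⌊11.4748/2⌋ = 5; lat ⌊8.7735/1⌋ = 8.
Subsquare: lon ⌊1.4748/0.0833333⌋ = 17 → r; lat ⌊0.7735/0.0416667⌋ = 18 → s.

PP58rs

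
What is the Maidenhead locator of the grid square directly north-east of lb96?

MB07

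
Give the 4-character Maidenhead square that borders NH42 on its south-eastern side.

NH51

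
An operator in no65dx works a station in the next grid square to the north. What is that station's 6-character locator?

NO66da

Latitude subsquare x = 23; +1 → 24, wraps to 0 = a, carry into square.
Latitude square 5; +1 → 6.
The longitude characters are unchanged.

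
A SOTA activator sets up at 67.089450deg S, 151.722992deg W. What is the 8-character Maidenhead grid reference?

BC42dv38

Shift to the Maidenhead origin (180°W, 90°S): lon 28.27701, lat 22.91055.
Field (20°×10°, letters A–R): lon ⌊28.27701/20⌋ = 1 → B; lat ⌊22.91055/10⌋ = 2 → C.
Square (2°×1°, digits 0–9): lon ⌊8.27701/2⌋ = 4; lat ⌊2.91055/1⌋ = 2.
Subsquare (5′×2.5′, letters a–x): lon ⌊0.27701/0.0833333⌋ = 3 → d; lat ⌊0.91055/0.0416667⌋ = 21 → v.
Extended square (30″×15″, digits 0–9): lon ⌊0.02701/0.00833333⌋ = 3; lat ⌊0.03555/0.00416667⌋ = 8.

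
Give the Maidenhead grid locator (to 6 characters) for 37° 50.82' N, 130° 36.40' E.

PM57hu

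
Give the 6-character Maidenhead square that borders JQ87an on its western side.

Longitude subsquare a = 0; −1 → -1, wraps to 23 = x, carry into square.
Longitude square 8; −1 → 7.
The latitude characters are unchanged.

JQ77xn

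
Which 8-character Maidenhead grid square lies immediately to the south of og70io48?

OG70io47

Latitude extended square 8; −1 → 7.
The longitude characters are unchanged.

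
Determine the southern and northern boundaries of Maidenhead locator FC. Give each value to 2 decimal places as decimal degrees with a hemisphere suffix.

Field F=5, C=2: +5·20° lon, +2·10° lat → SW at lon -80°, lat -70°.
Cell spans 20° lon × 10° lat.
south 70.00° S, north 60.00° S.

70.00° S, 60.00° S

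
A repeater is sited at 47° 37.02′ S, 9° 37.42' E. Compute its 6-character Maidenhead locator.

JE42tj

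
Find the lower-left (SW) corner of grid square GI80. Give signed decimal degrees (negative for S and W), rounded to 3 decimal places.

-10.000, -44.000

Field G=6, I=8: +6·20° lon, +8·10° lat → SW at lon -60°, lat -10°.
Square 8, 0: +8·2° lon, +0·1° lat → SW at lon -44°, lat -10°.
latitude -10.000, longitude -44.000.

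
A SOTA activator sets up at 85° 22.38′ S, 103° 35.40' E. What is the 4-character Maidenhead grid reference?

OA14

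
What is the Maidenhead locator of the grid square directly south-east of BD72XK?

BD82aj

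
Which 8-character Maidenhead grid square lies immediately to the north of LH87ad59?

Latitude extended square 9; +1 → 10, wraps to 0, carry into subsquare.
Latitude subsquare d = 3; +1 → 4 = e.
The longitude characters are unchanged.

LH87ae50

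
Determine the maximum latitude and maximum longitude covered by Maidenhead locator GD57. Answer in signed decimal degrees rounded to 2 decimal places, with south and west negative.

Field G=6, D=3: +6·20° lon, +3·10° lat → SW at lon -60°, lat -60°.
Square 5, 7: +5·2° lon, +7·1° lat → SW at lon -50°, lat -53°.
Cell spans 2° lon × 1° lat. NE corner is SW corner plus one full cell.
latitude -52.00, longitude -48.00.

-52.00, -48.00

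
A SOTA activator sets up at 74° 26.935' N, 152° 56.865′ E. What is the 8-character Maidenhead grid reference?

Shift to the Maidenhead origin (180°W, 90°S): lon 332.94775, lat 164.44892.
Field (20°×10°, letters A–R): 332.94775/20 → 16 → Q, 164.44892/10 → 16 → Q; chars QQ.
Square (2°×1°, digits 0–9): 12.94775/2 → 6, 4.44892/1 → 4; chars 64.
Subsquare (5′×2.5′, letters a–x): 0.94775/0.0833333 → 11 → l, 0.44892/0.0416667 → 10 → k; chars lk.
Extended square (30″×15″, digits 0–9): 0.03108/0.00833333 → 3, 0.03225/0.00416667 → 7; chars 37.

QQ64lk37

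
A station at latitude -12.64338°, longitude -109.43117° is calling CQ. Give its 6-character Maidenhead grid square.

Shift to the Maidenhead origin (180°W, 90°S): lon 70.5688, lat 77.3566.
Field (20°×10°, letters A–R): 70.5688/20 → 3 → D, 77.3566/10 → 7 → H; chars DH.
Square (2°×1°, digits 0–9): 10.5688/2 → 5, 7.3566/1 → 7; chars 57.
Subsquare (5′×2.5′, letters a–x): 0.5688/0.0833333 → 6 → g, 0.3566/0.0416667 → 8 → i; chars gi.

DH57gi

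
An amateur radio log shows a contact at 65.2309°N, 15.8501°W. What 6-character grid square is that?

Shift to the Maidenhead origin (180°W, 90°S): lon 164.1499, lat 155.2309.
Field: 164.1499/20 → 8 → I, 155.2309/10 → 15 → P; chars IP.
Square: 4.1499/2 → 2, 5.2309/1 → 5; chars 25.
Subsquare: 0.1499/0.0833333 → 1 → b, 0.2309/0.0416667 → 5 → f; chars bf.

IP25bf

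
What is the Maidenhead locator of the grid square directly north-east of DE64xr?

Longitude subsquare x = 23; +1 → 24, wraps to 0 = a, carry into square.
Longitude square 6; +1 → 7.
Latitude subsquare r = 17; +1 → 18 = s.

DE74as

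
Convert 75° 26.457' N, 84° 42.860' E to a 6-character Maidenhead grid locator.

NQ25ik

Add 180° to longitude and 90° to latitude: 264.7143, 165.4409.
Field: 264.7143/20 → 13 → N, 165.4409/10 → 16 → Q; chars NQ.
Square: 4.7143/2 → 2, 5.4409/1 → 5; chars 25.
Subsquare: 0.7143/0.0833333 → 8 → i, 0.4409/0.0416667 → 10 → k; chars ik.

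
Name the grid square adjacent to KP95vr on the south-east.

Longitude subsquare v = 21; +1 → 22 = w.
Latitude subsquare r = 17; −1 → 16 = q.

KP95wq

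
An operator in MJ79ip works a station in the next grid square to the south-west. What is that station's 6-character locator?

MJ79ho

Longitude subsquare i = 8; −1 → 7 = h.
Latitude subsquare p = 15; −1 → 14 = o.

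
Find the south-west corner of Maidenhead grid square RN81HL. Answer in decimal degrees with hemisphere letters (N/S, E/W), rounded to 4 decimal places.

41.4583° N, 176.5833° E

Field R=17, N=13: +17·20° lon, +13·10° lat → SW at lon 160°, lat 40°.
Square 8, 1: +8·2° lon, +1·1° lat → SW at lon 176°, lat 41°.
Subsquare h=7, l=11: +7·0.0833333° lon, +11·0.0416667° lat → SW at lon 176.583°, lat 41.4583°.
latitude 41.4583° N, longitude 176.5833° E.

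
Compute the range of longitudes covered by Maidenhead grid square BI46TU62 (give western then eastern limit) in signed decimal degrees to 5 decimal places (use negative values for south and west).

Field B=1, I=8: +1·20° lon, +8·10° lat → SW at lon -160°, lat -10°.
Square 4, 6: +4·2° lon, +6·1° lat → SW at lon -152°, lat -4°.
Subsquare t=19, u=20: +19·0.0833333° lon, +20·0.0416667° lat → SW at lon -150.417°, lat -3.16667°.
Extended square 6, 2: +6·0.00833333° lon, +2·0.00416667° lat → SW at lon -150.367°, lat -3.15833°.
Cell spans 0.00833333° lon × 0.00416667° lat.
west -150.36667, east -150.35833.

-150.36667, -150.35833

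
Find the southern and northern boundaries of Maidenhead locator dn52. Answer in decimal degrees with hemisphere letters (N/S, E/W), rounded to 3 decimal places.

42.000° N, 43.000° N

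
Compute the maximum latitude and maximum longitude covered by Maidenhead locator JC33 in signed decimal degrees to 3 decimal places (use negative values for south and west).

-66.000, 8.000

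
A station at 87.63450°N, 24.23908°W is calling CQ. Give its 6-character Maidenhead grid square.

HR77vp

Shift to the Maidenhead origin (180°W, 90°S): lon 155.7609, lat 177.6345.
Field: lon ⌊155.7609/20⌋ = 7 → H; lat ⌊177.6345/10⌋ = 17 → R.
Square: lon ⌊15.7609/2⌋ = 7; lat ⌊7.6345/1⌋ = 7.
Subsquare: lon ⌊1.7609/0.0833333⌋ = 21 → v; lat ⌊0.6345/0.0416667⌋ = 15 → p.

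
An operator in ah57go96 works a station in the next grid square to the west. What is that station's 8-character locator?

Longitude extended square 9; −1 → 8.
The latitude characters are unchanged.

AH57go86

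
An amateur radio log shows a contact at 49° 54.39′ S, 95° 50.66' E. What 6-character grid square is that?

NE70wc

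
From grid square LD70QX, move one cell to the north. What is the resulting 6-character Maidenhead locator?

LD71qa

Latitude subsquare x = 23; +1 → 24, wraps to 0 = a, carry into square.
Latitude square 0; +1 → 1.
The longitude characters are unchanged.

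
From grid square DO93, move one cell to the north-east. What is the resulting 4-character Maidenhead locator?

EO04

Longitude square 9; +1 → 10, wraps to 0, carry into field.
Longitude field D = 3; +1 → 4 = E.
Latitude square 3; +1 → 4.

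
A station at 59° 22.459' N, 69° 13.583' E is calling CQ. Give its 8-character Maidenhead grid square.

MO49oi79

Add 180° to longitude and 90° to latitude: 249.22638, 149.37432.
Field: 249.22638/20 → 12 → M, 149.37432/10 → 14 → O; chars MO.
Square: 9.22638/2 → 4, 9.37432/1 → 9; chars 49.
Subsquare: 1.22638/0.0833333 → 14 → o, 0.37432/0.0416667 → 8 → i; chars oi.
Extended square: 0.05972/0.00833333 → 7, 0.04098/0.00416667 → 9; chars 79.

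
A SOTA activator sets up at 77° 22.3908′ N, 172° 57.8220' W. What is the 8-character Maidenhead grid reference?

AQ37mi49

Offset from 180°W / 90°S: lon 7.03630°, lat 167.37318°.
Field: 7.03630/20 → 0 → A, 167.37318/10 → 16 → Q; chars AQ.
Square: 7.03630/2 → 3, 7.37318/1 → 7; chars 37.
Subsquare: 1.03630/0.0833333 → 12 → m, 0.37318/0.0416667 → 8 → i; chars mi.
Extended square: 0.03630/0.00833333 → 4, 0.03985/0.00416667 → 9; chars 49.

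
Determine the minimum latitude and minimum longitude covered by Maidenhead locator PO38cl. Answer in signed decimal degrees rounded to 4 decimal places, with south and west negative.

Field P=15, O=14: +15·20° lon, +14·10° lat → SW at lon 120°, lat 50°.
Square 3, 8: +3·2° lon, +8·1° lat → SW at lon 126°, lat 58°.
Subsquare c=2, l=11: +2·0.0833333° lon, +11·0.0416667° lat → SW at lon 126.167°, lat 58.4583°.
latitude 58.4583, longitude 126.1667.

58.4583, 126.1667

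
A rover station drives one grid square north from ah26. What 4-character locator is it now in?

AH27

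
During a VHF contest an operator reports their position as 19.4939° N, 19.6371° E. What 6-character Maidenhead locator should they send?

Offset from 180°W / 90°S: lon 199.6371°, lat 109.4939°.
Field: 199.6371/20 → 9 → J, 109.4939/10 → 10 → K; chars JK.
Square: 19.6371/2 → 9, 9.4939/1 → 9; chars 99.
Subsquare: 1.6371/0.0833333 → 19 → t, 0.4939/0.0416667 → 11 → l; chars tl.

JK99tl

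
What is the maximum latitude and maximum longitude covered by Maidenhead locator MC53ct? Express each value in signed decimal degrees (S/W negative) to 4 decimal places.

-66.1667, 70.2500

Field M=12, C=2: +12·20° lon, +2·10° lat → SW at lon 60°, lat -70°.
Square 5, 3: +5·2° lon, +3·1° lat → SW at lon 70°, lat -67°.
Subsquare c=2, t=19: +2·0.0833333° lon, +19·0.0416667° lat → SW at lon 70.1667°, lat -66.2083°.
Cell spans 0.0833333° lon × 0.0416667° lat. NE corner is SW corner plus one full cell.
latitude -66.1667, longitude 70.2500.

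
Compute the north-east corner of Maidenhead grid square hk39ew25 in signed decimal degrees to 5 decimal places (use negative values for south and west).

19.94167, -33.64167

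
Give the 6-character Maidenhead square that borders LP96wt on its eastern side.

Longitude subsquare w = 22; +1 → 23 = x.
The latitude characters are unchanged.

LP96xt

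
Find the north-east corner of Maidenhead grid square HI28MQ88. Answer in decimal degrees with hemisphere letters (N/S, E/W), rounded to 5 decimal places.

1.29583° S, 34.92500° W

Field H=7, I=8: +7·20° lon, +8·10° lat → SW at lon -40°, lat -10°.
Square 2, 8: +2·2° lon, +8·1° lat → SW at lon -36°, lat -2°.
Subsquare m=12, q=16: +12·0.0833333° lon, +16·0.0416667° lat → SW at lon -35°, lat -1.33333°.
Extended square 8, 8: +8·0.00833333° lon, +8·0.00416667° lat → SW at lon -34.9333°, lat -1.3°.
Cell spans 0.00833333° lon × 0.00416667° lat. NE corner is SW corner plus one full cell.
latitude 1.29583° S, longitude 34.92500° W.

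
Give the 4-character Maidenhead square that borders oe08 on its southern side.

OE07

Latitude square 8; −1 → 7.
The longitude characters are unchanged.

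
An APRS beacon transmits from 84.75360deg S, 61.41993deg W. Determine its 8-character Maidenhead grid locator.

FA95gf99

Shift to the Maidenhead origin (180°W, 90°S): lon 118.58007, lat 5.24640.
Field (20°×10°, letters A–R): 118.58007/20 → 5 → F, 5.24640/10 → 0 → A; chars FA.
Square (2°×1°, digits 0–9): 18.58007/2 → 9, 5.24640/1 → 5; chars 95.
Subsquare (5′×2.5′, letters a–x): 0.58007/0.0833333 → 6 → g, 0.24640/0.0416667 → 5 → f; chars gf.
Extended square (30″×15″, digits 0–9): 0.08007/0.00833333 → 9, 0.03807/0.00416667 → 9; chars 99.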